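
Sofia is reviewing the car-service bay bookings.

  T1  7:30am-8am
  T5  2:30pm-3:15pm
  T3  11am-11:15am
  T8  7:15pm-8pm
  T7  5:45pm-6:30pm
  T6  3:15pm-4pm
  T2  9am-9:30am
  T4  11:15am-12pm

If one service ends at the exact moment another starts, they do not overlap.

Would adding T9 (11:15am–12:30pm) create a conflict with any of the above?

T1: ends 8am at or before T9 starts 11:15am → clear.
T2: ends 9:30am at or before T9 starts 11:15am → clear.
T3: ends 11:15am at or before T9 starts 11:15am → clear.
T4: starts 11:15am before T9 ends 12:30pm, and ends 12pm after T9 starts 11:15am → overlap.
T5: starts 2:30pm at or after T9 ends 12:30pm → clear.
T6: starts 3:15pm at or after T9 ends 12:30pm → clear.
T7: starts 5:45pm at or after T9 ends 12:30pm → clear.
T8: starts 7:15pm at or after T9 ends 12:30pm → clear.
T9 overlaps T4.

Yes — it overlaps T4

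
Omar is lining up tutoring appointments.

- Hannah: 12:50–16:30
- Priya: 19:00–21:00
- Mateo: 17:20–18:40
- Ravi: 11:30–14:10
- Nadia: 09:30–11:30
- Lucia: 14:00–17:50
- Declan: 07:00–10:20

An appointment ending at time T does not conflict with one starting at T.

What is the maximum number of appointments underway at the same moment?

Sort all start/end points and keep a running count:
07:00 start Declan → 1
09:30 start Nadia → 2
10:20 end Declan → 1
11:30 end Nadia → 0
11:30 start Ravi → 1
12:50 start Hannah → 2
14:00 start Lucia → 3
14:10 end Ravi → 2
16:30 end Hannah → 1
17:20 start Mateo → 2
17:50 end Lucia → 1
18:40 end Mateo → 0
19:00 start Priya → 1
21:00 end Priya → 0
Peak is 3, at 14:00 (Hannah, Lucia, Ravi).

3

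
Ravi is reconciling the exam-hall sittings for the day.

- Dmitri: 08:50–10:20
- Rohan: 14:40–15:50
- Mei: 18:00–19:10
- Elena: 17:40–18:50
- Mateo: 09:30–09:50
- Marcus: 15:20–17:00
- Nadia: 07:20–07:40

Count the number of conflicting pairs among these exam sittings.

Two intervals overlap when each starts before the other ends.
Sorted by start: Nadia, Dmitri, Mateo, Rohan, Marcus, Elena, Mei.
Dmitri starts after Nadia ends; Nadia is clear from here.
Mateo starts before Dmitri ends → Dmitri and Mateo overlap.
Rohan starts after Dmitri ends; Dmitri is clear from here.
Rohan starts after Mateo ends; Mateo is clear from here.
Marcus starts before Rohan ends → Rohan and Marcus overlap.
Elena starts after Rohan ends; Rohan is clear from here.
Elena starts after Marcus ends; Marcus is clear from here.
Mei starts before Elena ends → Elena and Mei overlap.
Overlapping pairs: Dmitri & Mateo, Elena & Mei, Marcus & Rohan — 3 in total.

3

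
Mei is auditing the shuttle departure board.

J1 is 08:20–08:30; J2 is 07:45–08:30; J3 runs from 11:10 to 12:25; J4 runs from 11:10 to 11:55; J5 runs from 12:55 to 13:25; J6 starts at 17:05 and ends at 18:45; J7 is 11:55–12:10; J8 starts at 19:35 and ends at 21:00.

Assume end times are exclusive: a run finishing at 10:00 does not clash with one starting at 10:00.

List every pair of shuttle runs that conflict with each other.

Two intervals overlap when each starts before the other ends.
Sorted by start: J2, J1, J3, J4, J7, J5, J6, J8.
J1 starts before J2 ends → J2 and J1 overlap.
J3 starts after J2 ends, so nothing later overlaps J2 either.
J3 starts after J1 ends, so nothing later overlaps J1 either.
J4 starts before J3 ends → J3 and J4 overlap.
J7 starts before J3 ends → J3 and J7 overlap.
J5 starts after J3 ends, so nothing later overlaps J3 either.
J7 starts exactly when J4 ends (back-to-back, no overlap), so nothing later overlaps J4 either.
J5 starts after J7 ends, so nothing later overlaps J7 either.
J6 starts after J5 ends, so nothing later overlaps J5 either.
J8 starts after J6 ends.

J1 & J2, J3 & J4, J3 & J7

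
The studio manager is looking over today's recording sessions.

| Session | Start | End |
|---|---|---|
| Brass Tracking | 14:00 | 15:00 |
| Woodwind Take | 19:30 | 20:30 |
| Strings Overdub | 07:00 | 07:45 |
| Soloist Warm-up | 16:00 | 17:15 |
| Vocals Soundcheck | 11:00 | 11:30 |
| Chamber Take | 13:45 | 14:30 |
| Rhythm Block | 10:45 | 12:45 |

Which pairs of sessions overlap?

Brass Tracking & Chamber Take, Rhythm Block & Vocals Soundcheck

Sorted by start: Strings Overdub, Rhythm Block, Vocals Soundcheck, Chamber Take, Brass Tracking, Soloist Warm-up, Woodwind Take.
Rhythm Block starts after Strings Overdub ends, so Strings Overdub has no further overlaps.
Vocals Soundcheck starts before Rhythm Block ends → Rhythm Block and Vocals Soundcheck overlap.
Chamber Take starts after Rhythm Block ends, so Rhythm Block has no further overlaps.
Chamber Take starts after Vocals Soundcheck ends, so Vocals Soundcheck has no further overlaps.
Brass Tracking starts before Chamber Take ends → Chamber Take and Brass Tracking overlap.
Soloist Warm-up starts after Chamber Take ends, so Chamber Take has no further overlaps.
Soloist Warm-up starts after Brass Tracking ends, so Brass Tracking has no further overlaps.
Woodwind Take starts after Soloist Warm-up ends.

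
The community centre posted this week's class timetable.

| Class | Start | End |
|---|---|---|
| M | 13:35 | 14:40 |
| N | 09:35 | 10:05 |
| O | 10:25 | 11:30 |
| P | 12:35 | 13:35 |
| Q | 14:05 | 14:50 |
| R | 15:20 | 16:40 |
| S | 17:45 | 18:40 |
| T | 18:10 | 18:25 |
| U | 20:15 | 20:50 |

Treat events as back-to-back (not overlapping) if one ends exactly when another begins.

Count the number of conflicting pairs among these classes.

2

Sorted by start: N, O, P, M, Q, R, S, T, U.
O starts after N ends, so N has no further overlaps.
P starts after O ends, so O has no further overlaps.
M starts exactly when P ends (back-to-back, no overlap), so P has no further overlaps.
Q starts before M ends → M and Q overlap.
R starts after M ends, so M has no further overlaps.
R starts after Q ends, so Q has no further overlaps.
S starts after R ends, so R has no further overlaps.
T starts before S ends → S and T overlap.
U starts after S ends.
U starts after T ends.
Overlapping pairs: M & Q, S & T — 2 in total.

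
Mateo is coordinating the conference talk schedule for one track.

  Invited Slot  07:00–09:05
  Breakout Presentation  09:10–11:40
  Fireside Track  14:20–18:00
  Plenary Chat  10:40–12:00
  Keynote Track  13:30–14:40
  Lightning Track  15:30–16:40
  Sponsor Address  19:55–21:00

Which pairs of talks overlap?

Breakout Presentation & Plenary Chat, Fireside Track & Keynote Track, Fireside Track & Lightning Track

Sorted by start: Invited Slot, Breakout Presentation, Plenary Chat, Keynote Track, Fireside Track, Lightning Track, Sponsor Address.
Breakout Presentation starts after Invited Slot ends, so nothing later overlaps Invited Slot either.
Plenary Chat starts before Breakout Presentation ends → Breakout Presentation and Plenary Chat overlap.
Keynote Track starts after Breakout Presentation ends, so nothing later overlaps Breakout Presentation either.
Keynote Track starts after Plenary Chat ends, so nothing later overlaps Plenary Chat either.
Fireside Track starts before Keynote Track ends → Keynote Track and Fireside Track overlap.
Lightning Track starts after Keynote Track ends, so nothing later overlaps Keynote Track either.
Lightning Track starts before Fireside Track ends → Fireside Track and Lightning Track overlap.
Sponsor Address starts after Fireside Track ends.
Sponsor Address starts after Lightning Track ends.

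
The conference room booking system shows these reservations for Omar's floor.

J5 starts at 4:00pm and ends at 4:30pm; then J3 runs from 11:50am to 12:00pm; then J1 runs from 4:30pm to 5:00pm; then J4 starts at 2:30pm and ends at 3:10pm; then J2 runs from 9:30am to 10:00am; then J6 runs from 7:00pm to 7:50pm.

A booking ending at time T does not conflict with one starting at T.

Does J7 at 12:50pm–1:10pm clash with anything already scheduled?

No — it doesn't clash with anything

J2: ends 10:00am at or before J7 starts 12:50pm → clear.
J3: ends 12:00pm at or before J7 starts 12:50pm → clear.
J4: starts 2:30pm at or after J7 ends 1:10pm → clear.
J5: starts 4:00pm at or after J7 ends 1:10pm → clear.
J1: starts 4:30pm at or after J7 ends 1:10pm → clear.
J6: starts 7:00pm at or after J7 ends 1:10pm → clear.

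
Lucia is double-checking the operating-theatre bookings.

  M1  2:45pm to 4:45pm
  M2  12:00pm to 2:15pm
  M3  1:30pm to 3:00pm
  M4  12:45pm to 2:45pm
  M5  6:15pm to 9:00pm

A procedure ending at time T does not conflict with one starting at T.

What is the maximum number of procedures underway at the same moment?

Sweep the timeline, counting +1 at each start and −1 at each end (ends before starts at a tie):
12:00pm start M2 → 1
12:45pm start M4 → 2
1:30pm start M3 → 3
2:15pm end M2 → 2
2:45pm end M4 → 1
2:45pm start M1 → 2
3:00pm end M3 → 1
4:45pm end M1 → 0
6:15pm start M5 → 1
9:00pm end M5 → 0
Peak is 3, at 1:30pm (M2, M3, M4).

3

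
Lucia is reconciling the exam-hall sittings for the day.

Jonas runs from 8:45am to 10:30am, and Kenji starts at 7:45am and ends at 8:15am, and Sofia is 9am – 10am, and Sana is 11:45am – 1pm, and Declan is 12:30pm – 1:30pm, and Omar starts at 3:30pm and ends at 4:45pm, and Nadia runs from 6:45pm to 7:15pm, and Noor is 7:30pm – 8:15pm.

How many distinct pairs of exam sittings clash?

2

Check each pair: they overlap iff neither finishes before the other starts.
Sorted by start: Kenji, Jonas, Sofia, Sana, Declan, Omar, Nadia, Noor.
Jonas starts after Kenji ends — done with Kenji.
Sofia starts before Jonas ends → Jonas and Sofia overlap.
Sana starts after Jonas ends — done with Jonas.
Sana starts after Sofia ends — done with Sofia.
Declan starts before Sana ends → Sana and Declan overlap.
Omar starts after Sana ends — done with Sana.
Omar starts after Declan ends — done with Declan.
Nadia starts after Omar ends — done with Omar.
Noor starts after Nadia ends.
Overlapping pairs: Declan & Sana, Jonas & Sofia — 2 in total.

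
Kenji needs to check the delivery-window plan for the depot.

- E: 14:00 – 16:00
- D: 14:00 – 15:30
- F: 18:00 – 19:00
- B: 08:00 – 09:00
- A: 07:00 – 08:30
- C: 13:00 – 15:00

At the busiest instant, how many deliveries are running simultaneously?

Walk through starts and ends in time order (an end at T is processed before a start at T):
07:00 start A → 1
08:00 start B → 2
08:30 end A → 1
09:00 end B → 0
13:00 start C → 1
14:00 start D → 2
14:00 start E → 3
15:00 end C → 2
15:30 end D → 1
16:00 end E → 0
18:00 start F → 1
19:00 end F → 0
Peak is 3, at 14:00 (C, D, E).

3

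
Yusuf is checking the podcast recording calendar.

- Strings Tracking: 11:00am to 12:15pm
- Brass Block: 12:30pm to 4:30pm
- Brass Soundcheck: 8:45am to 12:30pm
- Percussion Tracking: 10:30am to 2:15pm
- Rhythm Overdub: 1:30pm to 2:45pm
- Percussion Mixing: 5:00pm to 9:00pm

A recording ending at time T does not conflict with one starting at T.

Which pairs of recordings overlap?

Sorted by start: Brass Soundcheck, Percussion Tracking, Strings Tracking, Brass Block, Rhythm Overdub, Percussion Mixing.
Percussion Tracking starts before Brass Soundcheck ends → Brass Soundcheck and Percussion Tracking overlap.
Strings Tracking starts before Brass Soundcheck ends → Brass Soundcheck and Strings Tracking overlap.
Brass Block starts exactly when Brass Soundcheck ends (back-to-back, no overlap), so nothing later overlaps Brass Soundcheck either.
Strings Tracking starts before Percussion Tracking ends → Percussion Tracking and Strings Tracking overlap.
Brass Block starts before Percussion Tracking ends → Percussion Tracking and Brass Block overlap.
Rhythm Overdub starts before Percussion Tracking ends → Percussion Tracking and Rhythm Overdub overlap.
Percussion Mixing starts after Percussion Tracking ends.
Brass Block starts after Strings Tracking ends, so nothing later overlaps Strings Tracking either.
Rhythm Overdub starts before Brass Block ends → Brass Block and Rhythm Overdub overlap.
Percussion Mixing starts after Brass Block ends.
Percussion Mixing starts after Rhythm Overdub ends.

Brass Block & Percussion Tracking, Brass Block & Rhythm Overdub, Brass Soundcheck & Percussion Tracking, Brass Soundcheck & Strings Tracking, Percussion Tracking & Rhythm Overdub, Percussion Tracking & Strings Tracking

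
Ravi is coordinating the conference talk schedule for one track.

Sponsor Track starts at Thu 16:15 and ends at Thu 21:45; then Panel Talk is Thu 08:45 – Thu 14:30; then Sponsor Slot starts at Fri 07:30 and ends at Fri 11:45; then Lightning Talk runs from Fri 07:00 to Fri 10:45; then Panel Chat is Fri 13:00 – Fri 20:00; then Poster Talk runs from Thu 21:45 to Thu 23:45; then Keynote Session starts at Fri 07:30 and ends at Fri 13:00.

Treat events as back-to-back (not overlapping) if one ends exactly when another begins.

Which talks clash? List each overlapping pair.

Two intervals overlap when each starts before the other ends.
Sorted by start: Panel Talk, Sponsor Track, Poster Talk, Lightning Talk, Sponsor Slot, Keynote Session, Panel Chat.
Sponsor Track starts after Panel Talk ends, so Panel Talk has no further overlaps.
Poster Talk starts exactly when Sponsor Track ends (back-to-back, no overlap), so Sponsor Track has no further overlaps.
Lightning Talk starts after Poster Talk ends, so Poster Talk has no further overlaps.
Sponsor Slot starts before Lightning Talk ends → Lightning Talk and Sponsor Slot overlap.
Keynote Session starts before Lightning Talk ends → Lightning Talk and Keynote Session overlap.
Panel Chat starts after Lightning Talk ends.
Keynote Session starts before Sponsor Slot ends → Sponsor Slot and Keynote Session overlap.
Panel Chat starts after Sponsor Slot ends.
Panel Chat starts exactly when Keynote Session ends (back-to-back, no overlap).

Keynote Session & Lightning Talk, Keynote Session & Sponsor Slot, Lightning Talk & Sponsor Slot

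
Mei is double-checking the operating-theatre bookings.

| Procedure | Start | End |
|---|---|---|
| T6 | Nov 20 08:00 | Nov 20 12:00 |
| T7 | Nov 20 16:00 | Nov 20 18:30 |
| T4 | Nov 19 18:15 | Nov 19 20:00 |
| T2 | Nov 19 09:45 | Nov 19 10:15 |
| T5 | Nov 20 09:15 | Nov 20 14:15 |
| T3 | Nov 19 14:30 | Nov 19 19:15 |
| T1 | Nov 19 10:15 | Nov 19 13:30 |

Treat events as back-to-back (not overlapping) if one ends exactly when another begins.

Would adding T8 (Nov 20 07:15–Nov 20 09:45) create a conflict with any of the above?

T2: ends Nov 19 10:15 at or before T8 starts Nov 20 07:15 → clear.
T1: ends Nov 19 13:30 at or before T8 starts Nov 20 07:15 → clear.
T3: ends Nov 19 19:15 at or before T8 starts Nov 20 07:15 → clear.
T4: ends Nov 19 20:00 at or before T8 starts Nov 20 07:15 → clear.
T6: starts Nov 20 08:00 before T8 ends Nov 20 09:45, and ends Nov 20 12:00 after T8 starts Nov 20 07:15 → overlap.
T5: starts Nov 20 09:15 before T8 ends Nov 20 09:45, and ends Nov 20 14:15 after T8 starts Nov 20 07:15 → overlap.
T7: starts Nov 20 16:00 at or after T8 ends Nov 20 09:45 → clear.
T8 overlaps T5, T6.

Yes — it overlaps T5, T6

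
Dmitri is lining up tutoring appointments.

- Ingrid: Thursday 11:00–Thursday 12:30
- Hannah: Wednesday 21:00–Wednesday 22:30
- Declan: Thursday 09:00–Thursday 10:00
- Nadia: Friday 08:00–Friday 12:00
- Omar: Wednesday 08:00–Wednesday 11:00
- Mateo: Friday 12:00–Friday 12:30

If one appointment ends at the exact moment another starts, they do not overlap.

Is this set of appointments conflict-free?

Sorted by start: Omar, Hannah, Declan, Ingrid, Nadia, Mateo.
Hannah starts after Omar ends; Omar is clear from here.
Declan starts after Hannah ends; Hannah is clear from here.
Ingrid starts after Declan ends; Declan is clear from here.
Nadia starts after Ingrid ends; Ingrid is clear from here.
Mateo starts exactly when Nadia ends (back-to-back, no overlap).
Every pair is clear; the schedule has no overlaps.

Yes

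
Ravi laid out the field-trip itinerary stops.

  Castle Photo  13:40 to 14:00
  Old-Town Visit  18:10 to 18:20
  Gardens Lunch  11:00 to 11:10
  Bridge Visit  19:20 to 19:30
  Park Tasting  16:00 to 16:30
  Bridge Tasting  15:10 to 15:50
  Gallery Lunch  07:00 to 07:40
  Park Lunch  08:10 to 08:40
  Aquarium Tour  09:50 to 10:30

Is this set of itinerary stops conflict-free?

Yes

Sorted by start: Gallery Lunch, Park Lunch, Aquarium Tour, Gardens Lunch, Castle Photo, Bridge Tasting, Park Tasting, Old-Town Visit, Bridge Visit.
Park Lunch starts after Gallery Lunch ends — done with Gallery Lunch.
Aquarium Tour starts after Park Lunch ends — done with Park Lunch.
Gardens Lunch starts after Aquarium Tour ends — done with Aquarium Tour.
Castle Photo starts after Gardens Lunch ends — done with Gardens Lunch.
Bridge Tasting starts after Castle Photo ends — done with Castle Photo.
Park Tasting starts after Bridge Tasting ends — done with Bridge Tasting.
Old-Town Visit starts after Park Tasting ends — done with Park Tasting.
Bridge Visit starts after Old-Town Visit ends.
Every pair is clear; the schedule has no overlaps.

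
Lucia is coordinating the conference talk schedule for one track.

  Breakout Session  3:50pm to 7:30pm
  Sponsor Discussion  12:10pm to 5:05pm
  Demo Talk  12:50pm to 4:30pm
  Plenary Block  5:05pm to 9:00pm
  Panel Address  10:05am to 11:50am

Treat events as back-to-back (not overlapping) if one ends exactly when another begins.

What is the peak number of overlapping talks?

Walk through starts and ends in time order (an end at T is processed before a start at T):
10:05am start Panel Address → 1
11:50am end Panel Address → 0
12:10pm start Sponsor Discussion → 1
12:50pm start Demo Talk → 2
3:50pm start Breakout Session → 3
4:30pm end Demo Talk → 2
5:05pm end Sponsor Discussion → 1
5:05pm start Plenary Block → 2
7:30pm end Breakout Session → 1
9:00pm end Plenary Block → 0
Peak is 3, at 3:50pm (Breakout Session, Demo Talk, Sponsor Discussion).

3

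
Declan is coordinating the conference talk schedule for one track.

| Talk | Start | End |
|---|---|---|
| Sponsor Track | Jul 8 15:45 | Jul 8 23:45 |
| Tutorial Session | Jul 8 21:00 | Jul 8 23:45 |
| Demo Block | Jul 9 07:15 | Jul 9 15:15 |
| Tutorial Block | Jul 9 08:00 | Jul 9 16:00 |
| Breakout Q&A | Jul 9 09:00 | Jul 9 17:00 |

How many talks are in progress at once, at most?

Sweep the timeline, counting +1 at each start and −1 at each end (ends before starts at a tie):
Jul 8 15:45 start Sponsor Track → 1
Jul 8 21:00 start Tutorial Session → 2
Jul 8 23:45 end Sponsor Track → 1
Jul 8 23:45 end Tutorial Session → 0
Jul 9 07:15 start Demo Block → 1
Jul 9 08:00 start Tutorial Block → 2
Jul 9 09:00 start Breakout Q&A → 3
Jul 9 15:15 end Demo Block → 2
Jul 9 16:00 end Tutorial Block → 1
Jul 9 17:00 end Breakout Q&A → 0
Peak is 3, at Jul 9 09:00 (Breakout Q&A, Demo Block, Tutorial Block).

3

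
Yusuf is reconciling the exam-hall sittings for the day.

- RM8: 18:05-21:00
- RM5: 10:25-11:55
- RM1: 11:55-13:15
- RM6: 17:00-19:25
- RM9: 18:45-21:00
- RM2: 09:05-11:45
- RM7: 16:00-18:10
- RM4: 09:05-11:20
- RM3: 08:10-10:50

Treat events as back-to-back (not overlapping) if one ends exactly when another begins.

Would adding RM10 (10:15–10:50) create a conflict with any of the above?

Yes — it overlaps RM2, RM3, RM4, RM5

RM3: starts 08:10 before RM10 ends 10:50, and ends 10:50 after RM10 starts 10:15 → overlap.
RM2: starts 09:05 before RM10 ends 10:50, and ends 11:45 after RM10 starts 10:15 → overlap.
RM4: starts 09:05 before RM10 ends 10:50, and ends 11:20 after RM10 starts 10:15 → overlap.
RM5: starts 10:25 before RM10 ends 10:50, and ends 11:55 after RM10 starts 10:15 → overlap.
RM1: starts 11:55 at or after RM10 ends 10:50 → clear.
RM7: starts 16:00 at or after RM10 ends 10:50 → clear.
RM6: starts 17:00 at or after RM10 ends 10:50 → clear.
RM8: starts 18:05 at or after RM10 ends 10:50 → clear.
RM9: starts 18:45 at or after RM10 ends 10:50 → clear.
RM10 overlaps RM2, RM3, RM4, RM5.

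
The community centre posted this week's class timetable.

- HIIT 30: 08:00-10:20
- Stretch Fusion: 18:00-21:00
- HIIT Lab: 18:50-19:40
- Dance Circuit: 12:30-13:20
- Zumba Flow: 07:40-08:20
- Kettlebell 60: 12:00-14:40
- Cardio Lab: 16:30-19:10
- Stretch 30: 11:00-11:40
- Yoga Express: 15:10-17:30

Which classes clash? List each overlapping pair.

Sorted by start: Zumba Flow, HIIT 30, Stretch 30, Kettlebell 60, Dance Circuit, Yoga Express, Cardio Lab, Stretch Fusion, HIIT Lab.
HIIT 30 starts before Zumba Flow ends → Zumba Flow and HIIT 30 overlap.
Stretch 30 starts after Zumba Flow ends — done with Zumba Flow.
Stretch 30 starts after HIIT 30 ends — done with HIIT 30.
Kettlebell 60 starts after Stretch 30 ends — done with Stretch 30.
Dance Circuit starts before Kettlebell 60 ends → Kettlebell 60 and Dance Circuit overlap.
Yoga Express starts after Kettlebell 60 ends — done with Kettlebell 60.
Yoga Express starts after Dance Circuit ends — done with Dance Circuit.
Cardio Lab starts before Yoga Express ends → Yoga Express and Cardio Lab overlap.
Stretch Fusion starts after Yoga Express ends — done with Yoga Express.
Stretch Fusion starts before Cardio Lab ends → Cardio Lab and Stretch Fusion overlap.
HIIT Lab starts before Cardio Lab ends → Cardio Lab and HIIT Lab overlap.
HIIT Lab starts before Stretch Fusion ends → Stretch Fusion and HIIT Lab overlap.

Cardio Lab & HIIT Lab, Cardio Lab & Stretch Fusion, Cardio Lab & Yoga Express, Dance Circuit & Kettlebell 60, HIIT 30 & Zumba Flow, HIIT Lab & Stretch Fusion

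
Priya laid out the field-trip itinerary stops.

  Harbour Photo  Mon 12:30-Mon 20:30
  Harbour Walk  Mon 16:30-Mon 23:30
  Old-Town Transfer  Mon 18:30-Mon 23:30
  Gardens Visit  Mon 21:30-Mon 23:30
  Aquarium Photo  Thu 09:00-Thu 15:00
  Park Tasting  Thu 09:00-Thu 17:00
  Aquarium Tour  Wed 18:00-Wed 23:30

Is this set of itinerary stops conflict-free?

Sorted by start: Harbour Photo, Harbour Walk, Old-Town Transfer, Gardens Visit, Aquarium Tour, Aquarium Photo, Park Tasting.
Harbour Walk starts before Harbour Photo ends → Harbour Photo and Harbour Walk overlap.
That's a conflict, so the schedule is not conflict-free.

No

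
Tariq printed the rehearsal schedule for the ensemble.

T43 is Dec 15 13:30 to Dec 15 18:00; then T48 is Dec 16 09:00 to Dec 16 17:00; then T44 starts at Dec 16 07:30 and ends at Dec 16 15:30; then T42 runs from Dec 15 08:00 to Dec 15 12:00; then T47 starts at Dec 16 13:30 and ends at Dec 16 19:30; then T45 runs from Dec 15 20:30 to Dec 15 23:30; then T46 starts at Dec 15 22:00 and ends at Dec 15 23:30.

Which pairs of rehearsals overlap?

Sorted by start: T42, T43, T45, T46, T44, T48, T47.
T43 starts after T42 ends, so nothing later overlaps T42 either.
T45 starts after T43 ends, so nothing later overlaps T43 either.
T46 starts before T45 ends → T45 and T46 overlap.
T44 starts after T45 ends, so nothing later overlaps T45 either.
T44 starts after T46 ends, so nothing later overlaps T46 either.
T48 starts before T44 ends → T44 and T48 overlap.
T47 starts before T44 ends → T44 and T47 overlap.
T47 starts before T48 ends → T48 and T47 overlap.

T44 & T47, T44 & T48, T45 & T46, T47 & T48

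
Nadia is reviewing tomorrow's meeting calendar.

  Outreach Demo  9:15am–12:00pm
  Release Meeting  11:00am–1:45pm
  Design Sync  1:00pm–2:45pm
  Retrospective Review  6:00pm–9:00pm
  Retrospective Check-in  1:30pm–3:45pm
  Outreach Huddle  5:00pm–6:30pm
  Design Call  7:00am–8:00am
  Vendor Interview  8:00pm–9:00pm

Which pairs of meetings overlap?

Design Sync & Release Meeting, Design Sync & Retrospective Check-in, Outreach Demo & Release Meeting, Outreach Huddle & Retrospective Review, Release Meeting & Retrospective Check-in, Retrospective Review & Vendor Interview

Check each pair: they overlap iff neither finishes before the other starts.
Sorted by start: Design Call, Outreach Demo, Release Meeting, Design Sync, Retrospective Check-in, Outreach Huddle, Retrospective Review, Vendor Interview.
Outreach Demo starts after Design Call ends; Design Call is clear from here.
Release Meeting starts before Outreach Demo ends → Outreach Demo and Release Meeting overlap.
Design Sync starts after Outreach Demo ends; Outreach Demo is clear from here.
Design Sync starts before Release Meeting ends → Release Meeting and Design Sync overlap.
Retrospective Check-in starts before Release Meeting ends → Release Meeting and Retrospective Check-in overlap.
Outreach Huddle starts after Release Meeting ends; Release Meeting is clear from here.
Retrospective Check-in starts before Design Sync ends → Design Sync and Retrospective Check-in overlap.
Outreach Huddle starts after Design Sync ends; Design Sync is clear from here.
Outreach Huddle starts after Retrospective Check-in ends; Retrospective Check-in is clear from here.
Retrospective Review starts before Outreach Huddle ends → Outreach Huddle and Retrospective Review overlap.
Vendor Interview starts after Outreach Huddle ends.
Vendor Interview starts before Retrospective Review ends → Retrospective Review and Vendor Interview overlap.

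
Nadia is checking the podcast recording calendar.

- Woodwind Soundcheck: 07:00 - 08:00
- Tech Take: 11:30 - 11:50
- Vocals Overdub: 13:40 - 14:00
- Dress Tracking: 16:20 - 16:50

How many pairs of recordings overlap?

Check each pair: they overlap iff neither finishes before the other starts.
Sorted by start: Woodwind Soundcheck, Tech Take, Vocals Overdub, Dress Tracking.
Tech Take starts after Woodwind Soundcheck ends; Woodwind Soundcheck is clear from here.
Vocals Overdub starts after Tech Take ends; Tech Take is clear from here.
Dress Tracking starts after Vocals Overdub ends.
No pair overlaps.

0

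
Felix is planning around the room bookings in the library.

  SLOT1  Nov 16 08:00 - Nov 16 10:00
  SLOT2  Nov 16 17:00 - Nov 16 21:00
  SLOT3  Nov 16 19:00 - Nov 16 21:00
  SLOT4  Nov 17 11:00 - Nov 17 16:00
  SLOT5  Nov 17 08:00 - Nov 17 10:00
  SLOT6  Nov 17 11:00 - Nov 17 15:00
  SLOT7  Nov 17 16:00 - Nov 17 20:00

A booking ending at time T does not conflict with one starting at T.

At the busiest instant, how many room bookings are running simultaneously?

Sweep the timeline, counting +1 at each start and −1 at each end (ends before starts at a tie):
Nov 16 08:00 start SLOT1 → 1
Nov 16 10:00 end SLOT1 → 0
Nov 16 17:00 start SLOT2 → 1
Nov 16 19:00 start SLOT3 → 2
Nov 16 21:00 end SLOT2 → 1
Nov 16 21:00 end SLOT3 → 0
Nov 17 08:00 start SLOT5 → 1
Nov 17 10:00 end SLOT5 → 0
Nov 17 11:00 start SLOT4 → 1
Nov 17 11:00 start SLOT6 → 2
Nov 17 15:00 end SLOT6 → 1
Nov 17 16:00 end SLOT4 → 0
Nov 17 16:00 start SLOT7 → 1
Nov 17 20:00 end SLOT7 → 0
Peak is 2, at Nov 16 19:00 (SLOT2, SLOT3).

2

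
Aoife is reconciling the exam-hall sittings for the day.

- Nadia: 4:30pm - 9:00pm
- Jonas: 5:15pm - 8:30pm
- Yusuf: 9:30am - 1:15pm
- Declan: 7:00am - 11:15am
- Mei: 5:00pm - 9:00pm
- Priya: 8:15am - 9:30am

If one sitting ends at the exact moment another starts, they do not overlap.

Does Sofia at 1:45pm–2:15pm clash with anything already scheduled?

Declan: ends 11:15am at or before Sofia starts 1:45pm → clear.
Priya: ends 9:30am at or before Sofia starts 1:45pm → clear.
Yusuf: ends 1:15pm at or before Sofia starts 1:45pm → clear.
Nadia: starts 4:30pm at or after Sofia ends 2:15pm → clear.
Mei: starts 5:00pm at or after Sofia ends 2:15pm → clear.
Jonas: starts 5:15pm at or after Sofia ends 2:15pm → clear.

No — it doesn't clash with anything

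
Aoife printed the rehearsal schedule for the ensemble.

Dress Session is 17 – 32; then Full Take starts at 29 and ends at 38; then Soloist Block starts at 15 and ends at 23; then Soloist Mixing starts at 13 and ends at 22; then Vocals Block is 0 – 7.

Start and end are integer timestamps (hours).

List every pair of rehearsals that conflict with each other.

Dress Session & Full Take, Dress Session & Soloist Block, Dress Session & Soloist Mixing, Soloist Block & Soloist Mixing

Sorted by start: Vocals Block, Soloist Mixing, Soloist Block, Dress Session, Full Take.
Soloist Mixing starts after Vocals Block ends, so nothing later overlaps Vocals Block either.
Soloist Block starts before Soloist Mixing ends → Soloist Mixing and Soloist Block overlap.
Dress Session starts before Soloist Mixing ends → Soloist Mixing and Dress Session overlap.
Full Take starts after Soloist Mixing ends.
Dress Session starts before Soloist Block ends → Soloist Block and Dress Session overlap.
Full Take starts after Soloist Block ends.
Full Take starts before Dress Session ends → Dress Session and Full Take overlap.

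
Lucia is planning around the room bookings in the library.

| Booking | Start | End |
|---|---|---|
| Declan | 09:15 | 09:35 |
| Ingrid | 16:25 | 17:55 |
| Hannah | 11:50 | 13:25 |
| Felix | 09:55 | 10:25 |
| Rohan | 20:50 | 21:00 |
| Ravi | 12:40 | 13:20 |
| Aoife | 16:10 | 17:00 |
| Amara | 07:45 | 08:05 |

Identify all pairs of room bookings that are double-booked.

Aoife & Ingrid, Hannah & Ravi

Two intervals overlap when each starts before the other ends.
Sorted by start: Amara, Declan, Felix, Hannah, Ravi, Aoife, Ingrid, Rohan.
Declan starts after Amara ends — done with Amara.
Felix starts after Declan ends — done with Declan.
Hannah starts after Felix ends — done with Felix.
Ravi starts before Hannah ends → Hannah and Ravi overlap.
Aoife starts after Hannah ends — done with Hannah.
Aoife starts after Ravi ends — done with Ravi.
Ingrid starts before Aoife ends → Aoife and Ingrid overlap.
Rohan starts after Aoife ends.
Rohan starts after Ingrid ends.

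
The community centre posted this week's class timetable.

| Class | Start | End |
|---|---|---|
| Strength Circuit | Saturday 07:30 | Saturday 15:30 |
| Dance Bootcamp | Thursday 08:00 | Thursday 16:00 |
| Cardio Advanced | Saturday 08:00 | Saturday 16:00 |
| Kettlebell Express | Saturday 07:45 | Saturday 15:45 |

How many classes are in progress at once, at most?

3

Sort all start/end points and keep a running count:
Thursday 08:00 start Dance Bootcamp → 1
Thursday 16:00 end Dance Bootcamp → 0
Saturday 07:30 start Strength Circuit → 1
Saturday 07:45 start Kettlebell Express → 2
Saturday 08:00 start Cardio Advanced → 3
Saturday 15:30 end Strength Circuit → 2
Saturday 15:45 end Kettlebell Express → 1
Saturday 16:00 end Cardio Advanced → 0
Peak is 3, at Saturday 08:00 (Cardio Advanced, Kettlebell Express, Strength Circuit).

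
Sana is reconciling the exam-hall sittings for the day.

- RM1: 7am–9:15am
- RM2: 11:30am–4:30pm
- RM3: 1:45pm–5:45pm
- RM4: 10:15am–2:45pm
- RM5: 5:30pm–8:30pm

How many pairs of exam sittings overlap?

4

Sorted by start: RM1, RM4, RM2, RM3, RM5.
RM4 starts after RM1 ends; RM1 is clear from here.
RM2 starts before RM4 ends → RM4 and RM2 overlap.
RM3 starts before RM4 ends → RM4 and RM3 overlap.
RM5 starts after RM4 ends.
RM3 starts before RM2 ends → RM2 and RM3 overlap.
RM5 starts after RM2 ends.
RM5 starts before RM3 ends → RM3 and RM5 overlap.
Overlapping pairs: RM2 & RM3, RM2 & RM4, RM3 & RM4, RM3 & RM5 — 4 in total.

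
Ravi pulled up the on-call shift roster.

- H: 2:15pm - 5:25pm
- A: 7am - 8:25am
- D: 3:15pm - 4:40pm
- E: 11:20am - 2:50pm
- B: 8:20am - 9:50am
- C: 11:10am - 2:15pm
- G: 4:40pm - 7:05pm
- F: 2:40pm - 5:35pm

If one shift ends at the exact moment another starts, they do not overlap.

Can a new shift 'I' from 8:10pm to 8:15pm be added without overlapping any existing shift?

A: ends 8:25am at or before I starts 8:10pm → clear.
B: ends 9:50am at or before I starts 8:10pm → clear.
C: ends 2:15pm at or before I starts 8:10pm → clear.
E: ends 2:50pm at or before I starts 8:10pm → clear.
H: ends 5:25pm at or before I starts 8:10pm → clear.
F: ends 5:35pm at or before I starts 8:10pm → clear.
D: ends 4:40pm at or before I starts 8:10pm → clear.
G: ends 7:05pm at or before I starts 8:10pm → clear.

Yes — the slot is free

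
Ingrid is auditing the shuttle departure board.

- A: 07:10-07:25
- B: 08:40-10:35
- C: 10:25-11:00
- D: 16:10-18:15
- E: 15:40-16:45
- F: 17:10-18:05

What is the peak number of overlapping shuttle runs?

2

Sweep the timeline, counting +1 at each start and −1 at each end (ends before starts at a tie):
07:10 start A → 1
07:25 end A → 0
08:40 start B → 1
10:25 start C → 2
10:35 end B → 1
11:00 end C → 0
15:40 start E → 1
16:10 start D → 2
16:45 end E → 1
17:10 start F → 2
18:05 end F → 1
18:15 end D → 0
Peak is 2, at 10:25 (B, C).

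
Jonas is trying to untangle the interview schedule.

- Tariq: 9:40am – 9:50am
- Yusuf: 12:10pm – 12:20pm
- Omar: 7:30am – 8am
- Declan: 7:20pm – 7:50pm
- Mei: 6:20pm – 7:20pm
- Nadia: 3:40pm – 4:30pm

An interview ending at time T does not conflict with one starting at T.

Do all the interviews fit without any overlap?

Yes

Two intervals overlap when each starts before the other ends.
Sorted by start: Omar, Tariq, Yusuf, Nadia, Mei, Declan.
Tariq starts after Omar ends, so nothing later overlaps Omar either.
Yusuf starts after Tariq ends, so nothing later overlaps Tariq either.
Nadia starts after Yusuf ends, so nothing later overlaps Yusuf either.
Mei starts after Nadia ends, so nothing later overlaps Nadia either.
Declan starts exactly when Mei ends (back-to-back, no overlap).
Every pair is clear; the schedule has no overlaps.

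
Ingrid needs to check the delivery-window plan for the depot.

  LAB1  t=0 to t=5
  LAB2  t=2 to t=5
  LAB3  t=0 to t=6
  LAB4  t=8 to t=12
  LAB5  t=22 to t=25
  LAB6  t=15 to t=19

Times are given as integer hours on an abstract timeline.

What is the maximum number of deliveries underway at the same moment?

Walk through starts and ends in time order (an end at T is processed before a start at T):
t=0 start LAB1 → 1
t=0 start LAB3 → 2
t=2 start LAB2 → 3
t=5 end LAB1 → 2
t=5 end LAB2 → 1
t=6 end LAB3 → 0
t=8 start LAB4 → 1
t=12 end LAB4 → 0
t=15 start LAB6 → 1
t=19 end LAB6 → 0
t=22 start LAB5 → 1
t=25 end LAB5 → 0
Peak is 3, at t=2 (LAB1, LAB2, LAB3).

3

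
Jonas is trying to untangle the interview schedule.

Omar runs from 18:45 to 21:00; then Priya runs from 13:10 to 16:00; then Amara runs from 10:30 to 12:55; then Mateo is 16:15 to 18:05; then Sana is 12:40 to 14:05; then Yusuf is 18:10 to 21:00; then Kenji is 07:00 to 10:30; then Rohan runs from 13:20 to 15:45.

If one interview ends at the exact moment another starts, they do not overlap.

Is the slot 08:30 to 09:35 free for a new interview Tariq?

No — it overlaps Kenji

Kenji: starts 07:00 before Tariq ends 09:35, and ends 10:30 after Tariq starts 08:30 → overlap.
Amara: starts 10:30 at or after Tariq ends 09:35 → clear.
Sana: starts 12:40 at or after Tariq ends 09:35 → clear.
Priya: starts 13:10 at or after Tariq ends 09:35 → clear.
Rohan: starts 13:20 at or after Tariq ends 09:35 → clear.
Mateo: starts 16:15 at or after Tariq ends 09:35 → clear.
Yusuf: starts 18:10 at or after Tariq ends 09:35 → clear.
Omar: starts 18:45 at or after Tariq ends 09:35 → clear.
Tariq overlaps Kenji.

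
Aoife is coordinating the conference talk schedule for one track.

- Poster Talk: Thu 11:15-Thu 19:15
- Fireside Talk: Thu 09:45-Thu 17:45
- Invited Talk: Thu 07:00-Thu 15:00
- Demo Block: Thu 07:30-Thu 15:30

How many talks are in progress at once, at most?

4

Sweep the timeline, counting +1 at each start and −1 at each end (ends before starts at a tie):
Thu 07:00 start Invited Talk → 1
Thu 07:30 start Demo Block → 2
Thu 09:45 start Fireside Talk → 3
Thu 11:15 start Poster Talk → 4
Thu 15:00 end Invited Talk → 3
Thu 15:30 end Demo Block → 2
Thu 17:45 end Fireside Talk → 1
Thu 19:15 end Poster Talk → 0
Peak is 4, at Thu 11:15 (Demo Block, Fireside Talk, Invited Talk, Poster Talk).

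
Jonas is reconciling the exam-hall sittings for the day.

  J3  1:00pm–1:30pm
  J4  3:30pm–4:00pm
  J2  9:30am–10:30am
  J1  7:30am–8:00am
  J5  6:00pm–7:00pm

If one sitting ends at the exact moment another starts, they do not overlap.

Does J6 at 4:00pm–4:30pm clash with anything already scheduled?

J1: ends 8:00am at or before J6 starts 4:00pm → clear.
J2: ends 10:30am at or before J6 starts 4:00pm → clear.
J3: ends 1:30pm at or before J6 starts 4:00pm → clear.
J4: ends 4:00pm at or before J6 starts 4:00pm → clear.
J5: starts 6:00pm at or after J6 ends 4:30pm → clear.

No — it doesn't clash with anything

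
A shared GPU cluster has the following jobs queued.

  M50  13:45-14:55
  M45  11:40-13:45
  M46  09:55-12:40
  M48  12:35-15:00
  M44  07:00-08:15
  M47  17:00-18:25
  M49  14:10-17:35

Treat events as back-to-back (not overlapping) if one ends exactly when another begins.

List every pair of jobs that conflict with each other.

Sorted by start: M44, M46, M45, M48, M50, M49, M47.
M46 starts after M44 ends — done with M44.
M45 starts before M46 ends → M46 and M45 overlap.
M48 starts before M46 ends → M46 and M48 overlap.
M50 starts after M46 ends — done with M46.
M48 starts before M45 ends → M45 and M48 overlap.
M50 starts exactly when M45 ends (back-to-back, no overlap) — done with M45.
M50 starts before M48 ends → M48 and M50 overlap.
M49 starts before M48 ends → M48 and M49 overlap.
M47 starts after M48 ends.
M49 starts before M50 ends → M50 and M49 overlap.
M47 starts after M50 ends.
M47 starts before M49 ends → M49 and M47 overlap.

M45 & M46, M45 & M48, M46 & M48, M47 & M49, M48 & M49, M48 & M50, M49 & M50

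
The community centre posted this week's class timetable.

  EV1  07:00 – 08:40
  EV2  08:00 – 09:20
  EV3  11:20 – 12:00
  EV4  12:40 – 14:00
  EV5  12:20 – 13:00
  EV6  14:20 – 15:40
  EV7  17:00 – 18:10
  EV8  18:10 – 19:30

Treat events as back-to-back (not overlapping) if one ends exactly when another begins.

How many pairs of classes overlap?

Check each pair: they overlap iff neither finishes before the other starts.
Sorted by start: EV1, EV2, EV3, EV5, EV4, EV6, EV7, EV8.
EV2 starts before EV1 ends → EV1 and EV2 overlap.
EV3 starts after EV1 ends, so nothing later overlaps EV1 either.
EV3 starts after EV2 ends, so nothing later overlaps EV2 either.
EV5 starts after EV3 ends, so nothing later overlaps EV3 either.
EV4 starts before EV5 ends → EV5 and EV4 overlap.
EV6 starts after EV5 ends, so nothing later overlaps EV5 either.
EV6 starts after EV4 ends, so nothing later overlaps EV4 either.
EV7 starts after EV6 ends, so nothing later overlaps EV6 either.
EV8 starts exactly when EV7 ends (back-to-back, no overlap).
Overlapping pairs: EV1 & EV2, EV4 & EV5 — 2 in total.

2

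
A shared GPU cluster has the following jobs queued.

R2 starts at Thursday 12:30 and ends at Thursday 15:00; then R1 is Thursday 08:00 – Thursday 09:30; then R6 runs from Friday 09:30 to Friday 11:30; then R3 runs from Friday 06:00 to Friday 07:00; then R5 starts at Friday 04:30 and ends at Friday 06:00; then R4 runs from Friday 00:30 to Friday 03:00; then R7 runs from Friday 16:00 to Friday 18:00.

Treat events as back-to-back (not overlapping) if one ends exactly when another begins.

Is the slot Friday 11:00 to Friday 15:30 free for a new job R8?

R1: ends Thursday 09:30 at or before R8 starts Friday 11:00 → clear.
R2: ends Thursday 15:00 at or before R8 starts Friday 11:00 → clear.
R4: ends Friday 03:00 at or before R8 starts Friday 11:00 → clear.
R5: ends Friday 06:00 at or before R8 starts Friday 11:00 → clear.
R3: ends Friday 07:00 at or before R8 starts Friday 11:00 → clear.
R6: starts Friday 09:30 before R8 ends Friday 15:30, and ends Friday 11:30 after R8 starts Friday 11:00 → overlap.
R7: starts Friday 16:00 at or after R8 ends Friday 15:30 → clear.
R8 overlaps R6.

No — it overlaps R6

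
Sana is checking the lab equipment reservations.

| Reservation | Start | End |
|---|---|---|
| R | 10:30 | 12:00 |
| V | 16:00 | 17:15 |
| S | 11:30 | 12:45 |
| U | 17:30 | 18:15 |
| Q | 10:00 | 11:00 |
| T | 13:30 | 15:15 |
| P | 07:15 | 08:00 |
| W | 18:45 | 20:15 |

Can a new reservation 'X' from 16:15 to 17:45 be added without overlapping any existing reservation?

P: ends 08:00 at or before X starts 16:15 → clear.
Q: ends 11:00 at or before X starts 16:15 → clear.
R: ends 12:00 at or before X starts 16:15 → clear.
S: ends 12:45 at or before X starts 16:15 → clear.
T: ends 15:15 at or before X starts 16:15 → clear.
V: starts 16:00 before X ends 17:45, and ends 17:15 after X starts 16:15 → overlap.
U: starts 17:30 before X ends 17:45, and ends 18:15 after X starts 16:15 → overlap.
W: starts 18:45 at or after X ends 17:45 → clear.
X overlaps U, V.

No — it overlaps U, V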